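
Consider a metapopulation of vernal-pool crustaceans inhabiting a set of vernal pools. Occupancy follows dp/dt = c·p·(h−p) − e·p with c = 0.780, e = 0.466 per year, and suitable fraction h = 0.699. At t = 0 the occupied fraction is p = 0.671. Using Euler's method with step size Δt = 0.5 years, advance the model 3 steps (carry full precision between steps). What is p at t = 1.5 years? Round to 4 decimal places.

0.3794

Update rule: p ← p + [c·p·(h−p) − e·p]·Δt with Δt = 0.5.
t = 0.5: p = 0.67100 + (-0.14902) = 0.52198
t = 1: p = 0.52198 + (-0.08559) = 0.43640
t = 1.5: p = 0.43640 + (-0.05699) = 0.37941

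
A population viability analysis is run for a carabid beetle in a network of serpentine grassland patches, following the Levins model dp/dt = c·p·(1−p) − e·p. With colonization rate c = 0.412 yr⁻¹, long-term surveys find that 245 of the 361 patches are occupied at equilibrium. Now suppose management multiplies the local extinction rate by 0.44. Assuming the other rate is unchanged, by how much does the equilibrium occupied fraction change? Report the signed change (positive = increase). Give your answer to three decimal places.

0.180

Observed p* = 245/361 = 0.67867.
Balance c(1−p*) = e gives e = 0.412×(1 − 0.67867) = 0.13239.
New p* = 1 − e/c = 1 − 0.05825/0.41200 = 0.85862.
Δp* = 0.85862 − 0.67867 = +0.17995.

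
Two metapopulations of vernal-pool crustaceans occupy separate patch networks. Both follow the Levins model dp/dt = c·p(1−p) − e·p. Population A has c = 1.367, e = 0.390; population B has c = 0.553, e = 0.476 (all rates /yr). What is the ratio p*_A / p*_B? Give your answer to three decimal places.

A: p*_A = 1 − 0.390/1.367 = 0.7147.
B: p*_B = 1 − 0.476/0.553 = 0.1392.
p*_A / p*_B = 0.7147/0.1392 = 5.1329.

5.133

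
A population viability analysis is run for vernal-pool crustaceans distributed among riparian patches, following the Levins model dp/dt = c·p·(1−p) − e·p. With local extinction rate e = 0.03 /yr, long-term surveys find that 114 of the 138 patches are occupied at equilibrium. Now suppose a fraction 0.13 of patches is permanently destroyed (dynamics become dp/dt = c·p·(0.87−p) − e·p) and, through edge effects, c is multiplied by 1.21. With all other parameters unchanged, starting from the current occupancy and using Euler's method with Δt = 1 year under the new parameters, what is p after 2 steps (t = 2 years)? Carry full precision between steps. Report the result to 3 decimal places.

Observed p* = 114/138 = 0.82609.
Balance c(1−p*) = e gives c = e/(1 − 0.82609) = 0.03/0.17391 = 0.17250.
Starting from p₀ = 0.82609; update p ← p + (dp/dt)·Δt with the new parameters.
step 1: Δp = -0.01721, p = 0.80888
step 2: Δp = -0.01395, p = 0.79493

0.795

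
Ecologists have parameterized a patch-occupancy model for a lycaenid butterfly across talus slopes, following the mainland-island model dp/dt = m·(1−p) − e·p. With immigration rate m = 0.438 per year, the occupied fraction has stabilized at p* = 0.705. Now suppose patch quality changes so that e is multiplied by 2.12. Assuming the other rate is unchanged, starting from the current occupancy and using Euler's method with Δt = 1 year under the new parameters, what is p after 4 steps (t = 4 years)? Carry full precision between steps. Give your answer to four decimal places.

0.5301

Balance m(1−p*) = e·p* gives e = m(1−p*)/p* = 0.438×0.29500/0.70500 = 0.18328.
Starting from p₀ = 0.70500; update p ← p + (dp/dt)·Δt with the new parameters.
p: 0.70500 → 0.56028  (Δp = -0.14472)
p: 0.56028 → 0.53518  (Δp = -0.02510)
p: 0.53518 → 0.53083  (Δp = -0.00435)
p: 0.53083 → 0.53007  (Δp = -0.00076)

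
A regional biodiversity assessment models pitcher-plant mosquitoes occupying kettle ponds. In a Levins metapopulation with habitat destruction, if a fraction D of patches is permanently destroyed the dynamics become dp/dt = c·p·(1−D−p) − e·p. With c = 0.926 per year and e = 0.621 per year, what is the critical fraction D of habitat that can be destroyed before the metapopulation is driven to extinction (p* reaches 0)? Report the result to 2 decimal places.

0.33

The nontrivial equilibrium is p* = (1−D) − e/c; extinction occurs when this hits zero.
So D_crit = 1 − e/c = 1 − 0.621/0.926 = 1 − 0.6706 = 0.3294.
This equals the undisturbed p*, a classic result of Lande's extension.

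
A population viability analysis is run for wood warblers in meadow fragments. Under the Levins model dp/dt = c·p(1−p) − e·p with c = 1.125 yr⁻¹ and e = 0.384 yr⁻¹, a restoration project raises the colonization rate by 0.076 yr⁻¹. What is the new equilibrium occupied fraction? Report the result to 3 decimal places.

0.680

Before: p* = 1 − 0.384/1.125 = 0.6587.
After the change, c = 1.201, e = 0.384, so p* = 1 − 0.384/1.201 = 0.6803.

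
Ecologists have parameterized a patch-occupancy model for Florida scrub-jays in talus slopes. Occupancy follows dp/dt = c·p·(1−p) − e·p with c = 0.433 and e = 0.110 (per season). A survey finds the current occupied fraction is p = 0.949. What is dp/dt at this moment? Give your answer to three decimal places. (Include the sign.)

-0.083

Colonization term: c·p·(1−p) = 0.433×0.949×0.0510 = 0.02096.
Extinction term: e·p = 0.10439.
dp/dt = 0.02096 − 0.10439 = -0.08343.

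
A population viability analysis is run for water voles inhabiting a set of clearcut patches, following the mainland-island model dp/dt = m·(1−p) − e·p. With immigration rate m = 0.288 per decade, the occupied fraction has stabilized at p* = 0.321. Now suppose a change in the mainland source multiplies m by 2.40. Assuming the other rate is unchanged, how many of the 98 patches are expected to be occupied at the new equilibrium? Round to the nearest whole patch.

52

Balance m(1−p*) = e·p* gives e = m(1−p*)/p* = 0.288×0.67900/0.32100 = 0.60920.
New p* = m/(m+e) = 0.69120/(0.69120+0.60920) = 0.53153.
Expected occupied = 98 × 0.53153 = 52.09 ≈ 52.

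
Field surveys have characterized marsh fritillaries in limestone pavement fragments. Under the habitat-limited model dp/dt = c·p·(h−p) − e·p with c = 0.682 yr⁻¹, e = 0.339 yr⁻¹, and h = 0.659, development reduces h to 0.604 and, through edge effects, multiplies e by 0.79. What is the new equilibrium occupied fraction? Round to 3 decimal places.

Before: p* = h − e/c = 0.659 − 0.339/0.682 = 0.659 − 0.4971 = 0.1619.
After: c = 0.682, e = 0.26781, h = 0.604; p* = 0.604 − 0.26781/0.682 = 0.2113.

0.211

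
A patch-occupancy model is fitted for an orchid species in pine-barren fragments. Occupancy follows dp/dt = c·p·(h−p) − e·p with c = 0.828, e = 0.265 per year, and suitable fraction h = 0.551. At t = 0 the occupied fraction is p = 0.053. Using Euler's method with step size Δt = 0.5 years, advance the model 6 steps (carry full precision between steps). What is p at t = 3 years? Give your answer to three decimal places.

Update rule: p ← p + [c·p·(h−p) − e·p]·Δt with Δt = 0.5.
  1  |  dp/dt·Δt = +0.003905  |  p_1 = 0.056905
  2  |  dp/dt·Δt = +0.004100  |  p_2 = 0.061005
  3  |  dp/dt·Δt = +0.004292  |  p_3 = 0.065297
  4  |  dp/dt·Δt = +0.004478  |  p_4 = 0.069775
  5  |  dp/dt·Δt = +0.004656  |  p_5 = 0.074431
  6  |  dp/dt·Δt = +0.004823  |  p_6 = 0.079254

0.079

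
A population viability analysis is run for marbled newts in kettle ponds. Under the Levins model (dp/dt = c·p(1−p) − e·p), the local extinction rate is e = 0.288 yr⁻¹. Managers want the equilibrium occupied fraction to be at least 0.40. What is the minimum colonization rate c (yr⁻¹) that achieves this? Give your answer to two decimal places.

p* = 1 − e/c ≥ 0.40 requires e/c ≤ 0.6000, i.e. c ≥ e/0.6000.
c_min = 0.288/0.6000 = 0.4800.

0.48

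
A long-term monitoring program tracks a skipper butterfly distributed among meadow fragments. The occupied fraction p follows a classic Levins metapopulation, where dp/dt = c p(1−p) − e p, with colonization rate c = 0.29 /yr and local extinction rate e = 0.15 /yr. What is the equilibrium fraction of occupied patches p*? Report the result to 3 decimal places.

0.483

At equilibrium, colonization balances extinction: c·p*·(1−p*) = e·p*.
So p* = 1 − e/c = 1 − 0.15/0.29 = 1 − 0.5172 = 0.4828.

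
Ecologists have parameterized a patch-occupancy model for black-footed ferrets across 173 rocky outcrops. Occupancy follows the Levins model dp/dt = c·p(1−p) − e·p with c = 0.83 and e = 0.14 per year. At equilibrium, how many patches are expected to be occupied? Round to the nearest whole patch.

144

p* = 1 − e/c = 1 − 0.14/0.83 = 0.8313.
Expected occupied patches = N × p* = 173 × 0.8313 = 143.82 ≈ 144.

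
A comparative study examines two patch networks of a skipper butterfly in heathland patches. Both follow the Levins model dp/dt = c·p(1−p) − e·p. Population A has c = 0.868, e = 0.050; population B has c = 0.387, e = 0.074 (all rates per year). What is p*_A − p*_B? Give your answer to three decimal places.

A: p*_A = 1 − 0.050/0.868 = 0.9424.
B: p*_B = 1 − 0.074/0.387 = 0.8088.
p*_A − p*_B = 0.9424 − 0.8088 = 0.1336.

0.134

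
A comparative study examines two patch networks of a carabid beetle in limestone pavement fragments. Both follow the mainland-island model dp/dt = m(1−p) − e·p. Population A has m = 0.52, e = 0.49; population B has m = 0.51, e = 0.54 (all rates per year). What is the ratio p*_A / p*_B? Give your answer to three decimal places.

A: p*_A = m/(m+e) = 0.52/1.0100 = 0.5149.
B: p*_B = 0.51/1.0500 = 0.4857.
p*_A / p*_B = 0.5149/0.4857 = 1.0600.

1.060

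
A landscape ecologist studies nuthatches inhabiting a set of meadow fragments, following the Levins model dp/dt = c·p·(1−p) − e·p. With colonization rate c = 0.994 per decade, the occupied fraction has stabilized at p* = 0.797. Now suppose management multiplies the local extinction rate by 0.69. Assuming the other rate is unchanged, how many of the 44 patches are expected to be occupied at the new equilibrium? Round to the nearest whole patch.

38

Balance c(1−p*) = e gives e = 0.994×(1 − 0.79700) = 0.20178.
New p* = 1 − e/c = 1 − 0.13923/0.99400 = 0.85993.
Expected occupied = 44 × 0.85993 = 37.84 ≈ 38.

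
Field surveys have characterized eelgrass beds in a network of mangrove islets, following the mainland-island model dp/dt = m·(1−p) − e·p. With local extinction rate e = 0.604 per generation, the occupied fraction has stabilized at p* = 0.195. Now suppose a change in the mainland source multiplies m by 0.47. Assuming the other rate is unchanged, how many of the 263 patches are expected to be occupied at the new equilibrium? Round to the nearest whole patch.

27

Balance m(1−p*) = e·p* gives m = e·p*/(1−p*) = 0.604×0.19500/0.80500 = 0.14631.
New p* = m/(m+e) = 0.06877/(0.06877+0.60400) = 0.10222.
Expected occupied = 263 × 0.10222 = 26.88 ≈ 27.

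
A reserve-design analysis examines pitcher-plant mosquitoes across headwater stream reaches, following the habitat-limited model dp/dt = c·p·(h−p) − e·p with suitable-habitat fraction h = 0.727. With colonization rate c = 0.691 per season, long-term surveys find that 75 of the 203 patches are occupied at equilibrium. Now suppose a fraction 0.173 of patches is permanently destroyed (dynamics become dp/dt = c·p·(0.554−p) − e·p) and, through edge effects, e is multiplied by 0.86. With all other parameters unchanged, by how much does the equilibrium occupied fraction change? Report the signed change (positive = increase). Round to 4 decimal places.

Observed p* = 75/203 = 0.36946.
Balance c(h−p*) = e gives e = 0.691×(0.727 − 0.36946) = 0.24706.
New p* = 0.554 − e/c = 0.554 − 0.21247/0.69100 = 0.24652.
Δp* = 0.24652 − 0.36946 = -0.12294.

-0.1229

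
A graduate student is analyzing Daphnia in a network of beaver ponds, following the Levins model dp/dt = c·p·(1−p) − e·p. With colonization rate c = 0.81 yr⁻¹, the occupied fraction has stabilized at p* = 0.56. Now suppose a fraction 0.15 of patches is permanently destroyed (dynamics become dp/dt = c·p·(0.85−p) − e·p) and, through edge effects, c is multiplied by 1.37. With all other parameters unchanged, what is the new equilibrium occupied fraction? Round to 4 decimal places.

Balance c(1−p*) = e gives e = 0.81×(1 − 0.56000) = 0.35640.
New p* = 0.85 − e/c = 0.85 − 0.35640/1.10970 = 0.52883.

0.5288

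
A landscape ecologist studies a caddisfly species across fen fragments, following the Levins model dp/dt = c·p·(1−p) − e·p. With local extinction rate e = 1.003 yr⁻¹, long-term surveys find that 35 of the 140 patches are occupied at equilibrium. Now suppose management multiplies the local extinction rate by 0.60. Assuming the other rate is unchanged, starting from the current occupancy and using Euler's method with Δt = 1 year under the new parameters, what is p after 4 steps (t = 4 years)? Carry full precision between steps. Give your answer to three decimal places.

Observed p* = 35/140 = 0.25000.
Balance c(1−p*) = e gives c = e/(1 − 0.25000) = 1.003/0.75000 = 1.33733.
Starting from p₀ = 0.25000; update p ← p + (dp/dt)·Δt with the new parameters.
  1  |  dp/dt·Δt = +0.100300  |  p_1 = 0.350300
  2  |  dp/dt·Δt = +0.093553  |  p_2 = 0.443853
  3  |  dp/dt·Δt = +0.063007  |  p_3 = 0.506860
  4  |  dp/dt·Δt = +0.029242  |  p_4 = 0.536102

0.536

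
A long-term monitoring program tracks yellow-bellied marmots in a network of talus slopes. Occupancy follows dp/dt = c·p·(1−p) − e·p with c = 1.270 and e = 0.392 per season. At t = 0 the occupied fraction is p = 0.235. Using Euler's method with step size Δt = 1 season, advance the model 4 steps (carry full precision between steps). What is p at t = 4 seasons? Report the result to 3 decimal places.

Update rule: p ← p + [c·p·(1−p) − e·p]·Δt with Δt = 1.
p: 0.23500 → 0.37119  (Δp = +0.13619)
p: 0.37119 → 0.52212  (Δp = +0.15092)
p: 0.52212 → 0.63433  (Δp = +0.11221)
p: 0.63433 → 0.68025  (Δp = +0.04593)

0.680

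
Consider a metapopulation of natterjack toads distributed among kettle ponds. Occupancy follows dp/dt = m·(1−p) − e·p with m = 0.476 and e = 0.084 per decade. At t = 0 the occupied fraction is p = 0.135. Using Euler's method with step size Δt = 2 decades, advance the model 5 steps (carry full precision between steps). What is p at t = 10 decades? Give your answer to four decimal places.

0.8500

Update rule: p ← p + [m·(1−p) − e·p]·Δt with Δt = 2.
t = 2: p = 0.13500 + (+0.80080) = 0.93580
t = 4: p = 0.93580 + (-0.09610) = 0.83970
t = 6: p = 0.83970 + (+0.01153) = 0.85124
t = 8: p = 0.85124 + (-0.00138) = 0.84985
t = 10: p = 0.84985 + (+0.00017) = 0.85002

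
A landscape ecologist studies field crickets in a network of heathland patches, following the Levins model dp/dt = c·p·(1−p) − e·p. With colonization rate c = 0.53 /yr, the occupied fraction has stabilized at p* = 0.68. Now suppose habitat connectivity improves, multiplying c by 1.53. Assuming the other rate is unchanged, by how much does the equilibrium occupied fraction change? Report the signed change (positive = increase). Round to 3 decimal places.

0.111

Balance c(1−p*) = e gives e = 0.53×(1 − 0.68000) = 0.16960.
New p* = 1 − e/c = 1 − 0.16960/0.81090 = 0.79085.
Δp* = 0.79085 − 0.68000 = +0.11085.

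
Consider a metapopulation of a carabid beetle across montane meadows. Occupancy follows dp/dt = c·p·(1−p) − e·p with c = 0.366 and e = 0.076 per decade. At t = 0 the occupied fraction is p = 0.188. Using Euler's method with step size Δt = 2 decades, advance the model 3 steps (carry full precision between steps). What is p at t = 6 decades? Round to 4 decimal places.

Update rule: p ← p + [c·p·(1−p) − e·p]·Δt with Δt = 2.
t = 2: p = 0.18800 + (+0.08317) = 0.27117
t = 4: p = 0.27117 + (+0.10345) = 0.37462
t = 6: p = 0.37462 + (+0.11455) = 0.48917

0.4892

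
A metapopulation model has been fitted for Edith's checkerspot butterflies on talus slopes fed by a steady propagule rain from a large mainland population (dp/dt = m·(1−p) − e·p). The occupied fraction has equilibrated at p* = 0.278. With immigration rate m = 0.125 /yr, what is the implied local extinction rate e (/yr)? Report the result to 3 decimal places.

0.325

At equilibrium m(1−p*) = e·p*, so e = m(1−p*)/p*.
e = 0.125 × 0.7220 / 0.278 = 0.3246.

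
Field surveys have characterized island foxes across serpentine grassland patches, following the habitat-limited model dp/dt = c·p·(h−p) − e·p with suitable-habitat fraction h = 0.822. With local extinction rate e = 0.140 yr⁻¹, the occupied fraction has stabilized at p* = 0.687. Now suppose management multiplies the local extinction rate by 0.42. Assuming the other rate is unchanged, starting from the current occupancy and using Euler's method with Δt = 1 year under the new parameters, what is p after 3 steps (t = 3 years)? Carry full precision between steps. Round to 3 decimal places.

0.764

Balance c(h−p*) = e gives c = e/(0.822 − 0.68700) = 0.140/0.13500 = 1.03704.
Starting from p₀ = 0.68700; update p ← p + (dp/dt)·Δt with the new parameters.
p: 0.68700 → 0.74278  (Δp = +0.05578)
p: 0.74278 → 0.76013  (Δp = +0.01734)
p: 0.76013 → 0.76421  (Δp = +0.00408)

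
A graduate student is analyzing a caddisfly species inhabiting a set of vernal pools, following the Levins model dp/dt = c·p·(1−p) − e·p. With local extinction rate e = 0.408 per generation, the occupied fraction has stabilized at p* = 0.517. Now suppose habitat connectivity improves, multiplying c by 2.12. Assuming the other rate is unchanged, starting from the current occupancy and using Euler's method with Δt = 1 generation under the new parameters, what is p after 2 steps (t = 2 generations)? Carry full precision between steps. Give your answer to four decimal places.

0.7788

Balance c(1−p*) = e gives c = e/(1 − 0.51700) = 0.408/0.48300 = 0.84472.
Starting from p₀ = 0.51700; update p ← p + (dp/dt)·Δt with the new parameters.
  1  |  dp/dt·Δt = +0.236248  |  p_1 = 0.753248
  2  |  dp/dt·Δt = +0.025524  |  p_2 = 0.778772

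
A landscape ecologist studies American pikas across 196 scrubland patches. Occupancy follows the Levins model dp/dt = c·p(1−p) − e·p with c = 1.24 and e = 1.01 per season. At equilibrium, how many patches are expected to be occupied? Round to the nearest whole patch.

36

p* = 1 − e/c = 1 − 1.01/1.24 = 0.1855.
Expected occupied patches = N × p* = 196 × 0.1855 = 36.35 ≈ 36.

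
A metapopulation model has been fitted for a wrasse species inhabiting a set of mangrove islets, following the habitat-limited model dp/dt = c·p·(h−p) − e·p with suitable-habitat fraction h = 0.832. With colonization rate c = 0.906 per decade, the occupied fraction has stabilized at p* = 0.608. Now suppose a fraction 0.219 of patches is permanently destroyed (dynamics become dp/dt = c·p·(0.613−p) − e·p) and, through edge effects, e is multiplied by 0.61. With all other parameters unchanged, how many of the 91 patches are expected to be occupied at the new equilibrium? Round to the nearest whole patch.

43

Balance c(h−p*) = e gives e = 0.906×(0.832 − 0.60800) = 0.20294.
New p* = 0.613 − e/c = 0.613 − 0.12379/0.90600 = 0.47637.
Expected occupied = 91 × 0.47637 = 43.35 ≈ 43.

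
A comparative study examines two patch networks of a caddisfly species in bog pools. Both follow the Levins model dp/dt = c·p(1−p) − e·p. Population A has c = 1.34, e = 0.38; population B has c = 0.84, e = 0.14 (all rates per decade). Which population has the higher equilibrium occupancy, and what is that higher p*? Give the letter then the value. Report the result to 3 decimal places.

B, 0.833

A: p*_A = 1 − 0.38/1.34 = 0.7164.
B: p*_B = 1 − 0.14/0.84 = 0.8333.
B is higher at 0.8333.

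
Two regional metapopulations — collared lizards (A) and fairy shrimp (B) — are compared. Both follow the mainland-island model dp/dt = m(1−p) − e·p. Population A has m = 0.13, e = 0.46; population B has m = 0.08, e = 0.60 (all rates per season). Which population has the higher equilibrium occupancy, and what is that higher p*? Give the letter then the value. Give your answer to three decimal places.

A: p*_A = m/(m+e) = 0.13/0.5900 = 0.2203.
B: p*_B = 0.08/0.6800 = 0.1176.
A is higher at 0.2203.

A, 0.220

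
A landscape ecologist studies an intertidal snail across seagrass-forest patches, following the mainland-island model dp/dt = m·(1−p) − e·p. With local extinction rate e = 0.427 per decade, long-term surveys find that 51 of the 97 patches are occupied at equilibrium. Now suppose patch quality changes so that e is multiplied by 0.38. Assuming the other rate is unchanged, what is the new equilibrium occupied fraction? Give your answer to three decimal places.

Observed p* = 51/97 = 0.52577.
Balance m(1−p*) = e·p* gives m = e·p*/(1−p*) = 0.427×0.52577/0.47423 = 0.47341.
New p* = m/(m+e) = 0.47341/(0.47341+0.16226) = 0.74474.

0.745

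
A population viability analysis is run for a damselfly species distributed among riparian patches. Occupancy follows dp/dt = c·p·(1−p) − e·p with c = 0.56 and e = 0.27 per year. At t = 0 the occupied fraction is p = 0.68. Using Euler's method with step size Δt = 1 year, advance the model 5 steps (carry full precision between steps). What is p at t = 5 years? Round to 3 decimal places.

Update rule: p ← p + [c·p·(1−p) − e·p]·Δt with Δt = 1.
t = 1: p = 0.68000 + (-0.06174) = 0.61826
t = 2: p = 0.61826 + (-0.03476) = 0.58350
t = 3: p = 0.58350 + (-0.02145) = 0.56205
t = 4: p = 0.56205 + (-0.01391) = 0.54814
t = 5: p = 0.54814 + (-0.00930) = 0.53884

0.539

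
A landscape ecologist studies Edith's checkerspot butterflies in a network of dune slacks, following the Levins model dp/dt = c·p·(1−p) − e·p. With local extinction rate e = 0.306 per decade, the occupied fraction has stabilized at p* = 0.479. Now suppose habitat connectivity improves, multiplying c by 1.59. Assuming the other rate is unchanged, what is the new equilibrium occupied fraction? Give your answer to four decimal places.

0.6723

Balance c(1−p*) = e gives c = e/(1 − 0.47900) = 0.306/0.52100 = 0.58733.
New p* = 1 − e/c = 1 − 0.30600/0.93385 = 0.67232.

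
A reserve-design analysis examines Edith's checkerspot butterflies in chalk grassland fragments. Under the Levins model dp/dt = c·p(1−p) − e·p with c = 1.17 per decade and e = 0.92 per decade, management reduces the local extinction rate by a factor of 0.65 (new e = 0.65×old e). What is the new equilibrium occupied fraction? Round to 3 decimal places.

Before: p* = 1 − 0.92/1.17 = 0.2137.
After the change, c = 1.17, e = 0.598, so p* = 1 − 0.598/1.17 = 0.4889.

0.489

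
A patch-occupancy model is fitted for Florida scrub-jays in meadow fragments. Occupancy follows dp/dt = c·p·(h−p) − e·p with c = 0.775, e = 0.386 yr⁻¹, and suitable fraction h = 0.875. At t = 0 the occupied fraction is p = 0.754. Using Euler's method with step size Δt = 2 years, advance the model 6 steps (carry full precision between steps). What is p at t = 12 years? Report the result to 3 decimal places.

0.376

Update rule: p ← p + [c·p·(h−p) − e·p]·Δt with Δt = 2.
step 1: Δp = -0.44068, p = 0.31332
step 2: Δp = +0.03089, p = 0.34422
step 3: Δp = +0.01746, p = 0.36167
step 4: Δp = +0.00856, p = 0.37023
step 5: Δp = +0.00385, p = 0.37408
step 6: Δp = +0.00166, p = 0.37573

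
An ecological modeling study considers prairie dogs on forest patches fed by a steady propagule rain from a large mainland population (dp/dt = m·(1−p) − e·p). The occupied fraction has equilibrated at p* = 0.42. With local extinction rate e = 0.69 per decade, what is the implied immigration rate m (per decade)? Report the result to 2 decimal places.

At equilibrium m(1−p*) = e·p*, so m = e·p*/(1−p*).
m = 0.69 × 0.42 / 0.5800 = 0.2898/0.5800 = 0.4997.

0.50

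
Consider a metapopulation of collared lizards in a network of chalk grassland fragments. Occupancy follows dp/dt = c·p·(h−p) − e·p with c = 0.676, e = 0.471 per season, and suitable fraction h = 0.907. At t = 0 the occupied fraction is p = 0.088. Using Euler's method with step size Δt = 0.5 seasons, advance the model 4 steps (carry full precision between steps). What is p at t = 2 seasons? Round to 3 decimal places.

0.103

Update rule: p ← p + [c·p·(h−p) − e·p]·Δt with Δt = 0.5.
  1  |  dp/dt·Δt = +0.003636  |  p_1 = 0.091636
  2  |  dp/dt·Δt = +0.003674  |  p_2 = 0.095310
  3  |  dp/dt·Δt = +0.003703  |  p_3 = 0.099013
  4  |  dp/dt·Δt = +0.003723  |  p_4 = 0.102736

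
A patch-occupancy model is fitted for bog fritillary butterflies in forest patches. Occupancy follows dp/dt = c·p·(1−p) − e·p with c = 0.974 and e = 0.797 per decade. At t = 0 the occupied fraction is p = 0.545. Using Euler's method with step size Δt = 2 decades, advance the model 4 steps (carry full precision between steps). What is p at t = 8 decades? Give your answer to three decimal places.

0.175

Update rule: p ← p + [c·p·(1−p) − e·p]·Δt with Δt = 2.
step 1: Δp = -0.38567, p = 0.15933
step 2: Δp = +0.00695, p = 0.16628
step 3: Δp = +0.00500, p = 0.17128
step 4: Δp = +0.00348, p = 0.17477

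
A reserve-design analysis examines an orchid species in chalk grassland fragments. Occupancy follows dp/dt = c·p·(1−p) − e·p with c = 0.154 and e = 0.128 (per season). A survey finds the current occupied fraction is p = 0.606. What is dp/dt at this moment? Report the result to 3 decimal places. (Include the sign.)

Colonization term: c·p·(1−p) = 0.154×0.606×0.3940 = 0.03677.
Extinction term: e·p = 0.07757.
dp/dt = 0.03677 − 0.07757 = -0.04080.

-0.041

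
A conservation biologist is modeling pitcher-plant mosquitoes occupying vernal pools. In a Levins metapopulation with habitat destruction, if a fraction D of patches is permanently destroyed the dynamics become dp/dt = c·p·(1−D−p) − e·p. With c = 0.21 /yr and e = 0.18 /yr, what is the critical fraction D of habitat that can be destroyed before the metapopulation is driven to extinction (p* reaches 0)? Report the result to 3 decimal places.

0.143

The nontrivial equilibrium is p* = (1−D) − e/c; extinction occurs when this hits zero.
So D_crit = 1 − e/c = 1 − 0.18/0.21 = 1 − 0.8571 = 0.1429.
Note this equals the original equilibrium occupancy — the Levins extinction-debt result.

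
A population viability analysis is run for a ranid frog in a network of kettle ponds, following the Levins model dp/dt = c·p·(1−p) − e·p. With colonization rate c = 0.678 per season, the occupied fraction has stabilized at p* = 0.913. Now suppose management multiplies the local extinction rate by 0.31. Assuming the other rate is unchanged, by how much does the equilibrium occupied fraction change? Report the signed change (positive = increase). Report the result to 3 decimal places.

0.060

Balance c(1−p*) = e gives e = 0.678×(1 − 0.91300) = 0.05899.
New p* = 1 − e/c = 1 − 0.01829/0.67800 = 0.97302.
Δp* = 0.97302 − 0.91300 = +0.06002.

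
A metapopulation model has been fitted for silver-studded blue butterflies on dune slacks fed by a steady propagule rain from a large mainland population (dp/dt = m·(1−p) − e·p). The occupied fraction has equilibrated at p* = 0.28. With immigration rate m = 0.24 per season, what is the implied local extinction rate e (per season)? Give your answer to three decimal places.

At equilibrium m(1−p*) = e·p*, so e = m(1−p*)/p*.
e = 0.24 × 0.7200 / 0.28 = 0.6171.

0.617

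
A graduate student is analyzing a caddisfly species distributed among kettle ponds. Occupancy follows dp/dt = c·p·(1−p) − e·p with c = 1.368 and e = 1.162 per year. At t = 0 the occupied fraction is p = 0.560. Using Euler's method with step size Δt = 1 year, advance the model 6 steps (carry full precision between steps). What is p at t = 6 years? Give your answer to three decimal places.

Update rule: p ← p + [c·p·(1−p) − e·p]·Δt with Δt = 1.
t = 1: p = 0.56000 + (-0.31364) = 0.24636
t = 2: p = 0.24636 + (-0.03228) = 0.21408
t = 3: p = 0.21408 + (-0.01860) = 0.19548
t = 4: p = 0.19548 + (-0.01201) = 0.18348
t = 5: p = 0.18348 + (-0.00826) = 0.17522
t = 6: p = 0.17522 + (-0.00591) = 0.16932

0.169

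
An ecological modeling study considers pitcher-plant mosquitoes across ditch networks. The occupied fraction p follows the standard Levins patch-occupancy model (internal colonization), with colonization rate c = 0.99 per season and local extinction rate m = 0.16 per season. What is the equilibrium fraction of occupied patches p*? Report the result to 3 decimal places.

Setting dp/dt = 0 and dividing through by p* gives c·(1−p*) = m.
So p* = 1 − m/c = 1 − 0.16/0.99 = 1 − 0.1616 = 0.8384.

0.838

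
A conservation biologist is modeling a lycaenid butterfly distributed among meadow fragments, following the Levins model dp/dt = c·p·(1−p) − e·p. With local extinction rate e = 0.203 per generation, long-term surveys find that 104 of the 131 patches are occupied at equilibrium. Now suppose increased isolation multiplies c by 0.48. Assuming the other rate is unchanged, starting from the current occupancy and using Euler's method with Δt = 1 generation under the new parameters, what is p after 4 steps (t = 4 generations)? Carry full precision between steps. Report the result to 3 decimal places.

0.615

Observed p* = 104/131 = 0.79389.
Balance c(1−p*) = e gives c = e/(1 − 0.79389) = 0.203/0.20611 = 0.98493.
Starting from p₀ = 0.79389; update p ← p + (dp/dt)·Δt with the new parameters.
  1  |  dp/dt·Δt = -0.083803  |  p_1 = 0.710090
  2  |  dp/dt·Δt = -0.046824  |  p_2 = 0.663266
  3  |  dp/dt·Δt = -0.029054  |  p_3 = 0.634212
  4  |  dp/dt·Δt = -0.019070  |  p_4 = 0.615142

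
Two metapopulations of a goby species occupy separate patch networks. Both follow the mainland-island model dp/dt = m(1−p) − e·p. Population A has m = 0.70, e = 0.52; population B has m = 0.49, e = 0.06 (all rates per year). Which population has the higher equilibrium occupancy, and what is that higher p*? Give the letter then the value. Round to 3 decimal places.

A: p*_A = m/(m+e) = 0.70/1.2200 = 0.5738.
B: p*_B = 0.49/0.5500 = 0.8909.
B is higher at 0.8909.

B, 0.891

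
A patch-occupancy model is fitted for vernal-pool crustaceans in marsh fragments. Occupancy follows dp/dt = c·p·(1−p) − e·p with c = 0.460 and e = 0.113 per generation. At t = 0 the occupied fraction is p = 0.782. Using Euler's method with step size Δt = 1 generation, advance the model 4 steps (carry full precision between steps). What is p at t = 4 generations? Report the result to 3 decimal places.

Update rule: p ← p + [c·p·(1−p) − e·p]·Δt with Δt = 1.
  1  |  dp/dt·Δt = -0.009947  |  p_1 = 0.772053
  2  |  dp/dt·Δt = -0.006288  |  p_2 = 0.765765
  3  |  dp/dt·Δt = -0.004022  |  p_3 = 0.761743
  4  |  dp/dt·Δt = -0.002591  |  p_4 = 0.759152

0.759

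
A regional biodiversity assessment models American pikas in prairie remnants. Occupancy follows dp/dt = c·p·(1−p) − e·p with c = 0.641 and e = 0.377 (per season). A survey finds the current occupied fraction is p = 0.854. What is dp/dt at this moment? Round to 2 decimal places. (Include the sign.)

-0.24

Colonization term: c·p·(1−p) = 0.641×0.854×0.1460 = 0.07992.
Extinction term: e·p = 0.32196.
dp/dt = 0.07992 − 0.32196 = -0.24204.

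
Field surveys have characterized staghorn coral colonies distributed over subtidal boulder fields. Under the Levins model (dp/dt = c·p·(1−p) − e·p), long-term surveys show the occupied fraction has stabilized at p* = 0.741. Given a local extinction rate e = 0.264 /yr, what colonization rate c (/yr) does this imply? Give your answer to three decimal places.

1.019

At equilibrium c(1−p*) = e, so c = e/(1−p*).
c = 0.264/(1 − 0.741) = 0.264/0.2590 = 1.0193.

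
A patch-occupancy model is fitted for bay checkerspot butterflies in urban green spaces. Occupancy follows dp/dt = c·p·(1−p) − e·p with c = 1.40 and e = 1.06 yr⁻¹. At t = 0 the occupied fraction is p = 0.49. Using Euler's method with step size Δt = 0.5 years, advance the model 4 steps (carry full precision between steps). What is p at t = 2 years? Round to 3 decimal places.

0.310

Update rule: p ← p + [c·p·(1−p) − e·p]·Δt with Δt = 0.5.
t = 0.5: p = 0.49000 + (-0.08477) = 0.40523
t = 1: p = 0.40523 + (-0.04606) = 0.35917
t = 1.5: p = 0.35917 + (-0.02924) = 0.32993
t = 2: p = 0.32993 + (-0.02011) = 0.30982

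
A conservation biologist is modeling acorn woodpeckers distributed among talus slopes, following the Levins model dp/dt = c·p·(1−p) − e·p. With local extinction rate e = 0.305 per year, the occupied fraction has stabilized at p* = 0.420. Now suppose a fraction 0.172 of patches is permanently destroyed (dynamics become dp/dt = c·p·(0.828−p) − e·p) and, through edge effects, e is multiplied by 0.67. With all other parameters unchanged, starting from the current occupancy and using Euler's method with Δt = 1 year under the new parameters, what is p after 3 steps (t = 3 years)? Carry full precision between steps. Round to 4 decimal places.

0.4303

Balance c(1−p*) = e gives c = e/(1 − 0.42000) = 0.305/0.58000 = 0.52586.
Starting from p₀ = 0.42000; update p ← p + (dp/dt)·Δt with the new parameters.
p: 0.42000 → 0.42428  (Δp = +0.00428)
p: 0.42428 → 0.42766  (Δp = +0.00337)
p: 0.42766 → 0.43030  (Δp = +0.00264)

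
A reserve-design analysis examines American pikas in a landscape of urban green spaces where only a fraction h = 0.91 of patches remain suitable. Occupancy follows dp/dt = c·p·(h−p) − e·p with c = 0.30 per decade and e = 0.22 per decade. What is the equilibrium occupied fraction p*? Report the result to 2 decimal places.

0.18

Setting dp/dt = 0 and dividing by p* gives c·(h−p*) = e.
So p* = h − e/c = 0.91 − 0.22/0.30 = 0.91 − 0.7333 = 0.1767.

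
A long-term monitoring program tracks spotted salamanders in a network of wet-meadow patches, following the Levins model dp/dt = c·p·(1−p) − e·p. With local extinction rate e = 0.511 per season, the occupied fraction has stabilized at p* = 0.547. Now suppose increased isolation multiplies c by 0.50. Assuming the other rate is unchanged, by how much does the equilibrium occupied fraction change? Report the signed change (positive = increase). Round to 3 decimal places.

Balance c(1−p*) = e gives c = e/(1 − 0.54700) = 0.511/0.45300 = 1.12804.
New p* = 1 − e/c = 1 − 0.51100/0.56402 = 0.09400.
Δp* = 0.09400 − 0.54700 = -0.45300.

-0.453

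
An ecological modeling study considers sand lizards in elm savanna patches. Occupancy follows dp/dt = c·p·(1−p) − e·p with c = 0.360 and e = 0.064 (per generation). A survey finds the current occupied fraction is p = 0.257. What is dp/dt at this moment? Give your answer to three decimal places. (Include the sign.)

Colonization term: c·p·(1−p) = 0.360×0.257×0.7430 = 0.06874.
Extinction term: e·p = 0.01645.
dp/dt = 0.06874 − 0.01645 = 0.05229.

0.052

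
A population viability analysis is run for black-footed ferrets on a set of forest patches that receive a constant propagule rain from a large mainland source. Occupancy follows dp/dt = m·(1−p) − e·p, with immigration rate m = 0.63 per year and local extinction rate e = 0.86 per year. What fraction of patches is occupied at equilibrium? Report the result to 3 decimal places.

0.423

Setting dp/dt = 0: m − m·p* = e·p*, so m = (m+e)·p*.
p* = m/(m+e) = 0.63/(0.63+0.86) = 0.63/1.4900 = 0.4228.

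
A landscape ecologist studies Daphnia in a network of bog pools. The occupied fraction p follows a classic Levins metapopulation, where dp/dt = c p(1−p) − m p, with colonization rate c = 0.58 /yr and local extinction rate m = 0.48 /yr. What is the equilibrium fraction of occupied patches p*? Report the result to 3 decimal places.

0.172

At equilibrium, colonization balances extinction: c·p*·(1−p*) = m·p*.
So p* = 1 − m/c = 1 − 0.48/0.58 = 1 − 0.8276 = 0.1724.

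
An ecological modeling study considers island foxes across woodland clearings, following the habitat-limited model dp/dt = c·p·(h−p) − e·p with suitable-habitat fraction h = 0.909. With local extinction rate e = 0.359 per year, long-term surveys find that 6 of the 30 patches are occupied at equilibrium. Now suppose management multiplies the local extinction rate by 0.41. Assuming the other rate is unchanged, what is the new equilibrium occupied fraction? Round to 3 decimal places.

Observed p* = 6/30 = 0.20000.
Balance c(h−p*) = e gives c = e/(0.909 − 0.20000) = 0.359/0.70900 = 0.50635.
New p* = 0.909 − e/c = 0.909 − 0.14719/0.50635 = 0.61831.

0.618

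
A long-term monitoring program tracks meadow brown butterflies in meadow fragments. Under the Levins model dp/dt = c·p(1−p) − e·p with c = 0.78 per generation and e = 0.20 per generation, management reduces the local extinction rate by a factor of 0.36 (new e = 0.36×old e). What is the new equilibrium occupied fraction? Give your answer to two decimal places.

0.91

Before: p* = 1 − 0.20/0.78 = 0.7436.
After the change, c = 0.78, e = 0.072, so p* = 1 − 0.072/0.78 = 0.9077.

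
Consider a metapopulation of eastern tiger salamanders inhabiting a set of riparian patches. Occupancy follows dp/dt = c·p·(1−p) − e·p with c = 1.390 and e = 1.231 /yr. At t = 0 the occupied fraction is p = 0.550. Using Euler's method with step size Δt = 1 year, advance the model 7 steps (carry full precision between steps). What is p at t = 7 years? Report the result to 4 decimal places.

0.1349

Update rule: p ← p + [c·p·(1−p) − e·p]·Δt with Δt = 1.
  1  |  dp/dt·Δt = -0.333025  |  p_1 = 0.216975
  2  |  dp/dt·Δt = -0.030940  |  p_2 = 0.186035
  3  |  dp/dt·Δt = -0.018527  |  p_3 = 0.167508
  4  |  dp/dt·Δt = -0.012368  |  p_4 = 0.155140
  5  |  dp/dt·Δt = -0.008788  |  p_5 = 0.146352
  6  |  dp/dt·Δt = -0.006502  |  p_6 = 0.139850
  7  |  dp/dt·Δt = -0.004949  |  p_7 = 0.134900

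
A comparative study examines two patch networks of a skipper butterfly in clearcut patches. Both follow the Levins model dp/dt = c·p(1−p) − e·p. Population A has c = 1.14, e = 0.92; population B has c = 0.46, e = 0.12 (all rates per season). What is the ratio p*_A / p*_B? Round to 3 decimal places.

A: p*_A = 1 − 0.92/1.14 = 0.1930.
B: p*_B = 1 − 0.12/0.46 = 0.7391.
p*_A / p*_B = 0.1930/0.7391 = 0.2611.

0.261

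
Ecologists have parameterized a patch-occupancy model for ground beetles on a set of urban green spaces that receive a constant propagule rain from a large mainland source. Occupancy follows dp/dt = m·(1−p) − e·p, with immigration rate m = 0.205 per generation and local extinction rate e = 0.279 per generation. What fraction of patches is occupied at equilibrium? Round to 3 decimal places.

0.424

Setting dp/dt = 0: m − m·p* = e·p*, so m = (m+e)·p*.
p* = m/(m+e) = 0.205/(0.205+0.279) = 0.205/0.4840 = 0.4236.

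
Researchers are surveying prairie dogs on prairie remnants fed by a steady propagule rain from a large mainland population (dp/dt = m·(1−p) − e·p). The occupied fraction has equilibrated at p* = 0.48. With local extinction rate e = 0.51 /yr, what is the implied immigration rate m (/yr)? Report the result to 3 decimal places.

At equilibrium m(1−p*) = e·p*, so m = e·p*/(1−p*).
m = 0.51 × 0.48 / 0.5200 = 0.2448/0.5200 = 0.4708.

0.471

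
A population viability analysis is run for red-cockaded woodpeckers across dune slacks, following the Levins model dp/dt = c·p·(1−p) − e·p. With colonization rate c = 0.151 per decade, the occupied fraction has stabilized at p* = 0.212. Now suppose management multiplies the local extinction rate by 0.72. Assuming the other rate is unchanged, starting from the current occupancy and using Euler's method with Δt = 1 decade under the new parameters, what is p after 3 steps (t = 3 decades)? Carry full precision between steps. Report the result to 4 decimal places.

0.2332

Balance c(1−p*) = e gives e = 0.151×(1 − 0.21200) = 0.11899.
Starting from p₀ = 0.21200; update p ← p + (dp/dt)·Δt with the new parameters.
step 1: Δp = +0.00706, p = 0.21906
step 2: Δp = +0.00706, p = 0.22613
step 3: Δp = +0.00705, p = 0.23318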